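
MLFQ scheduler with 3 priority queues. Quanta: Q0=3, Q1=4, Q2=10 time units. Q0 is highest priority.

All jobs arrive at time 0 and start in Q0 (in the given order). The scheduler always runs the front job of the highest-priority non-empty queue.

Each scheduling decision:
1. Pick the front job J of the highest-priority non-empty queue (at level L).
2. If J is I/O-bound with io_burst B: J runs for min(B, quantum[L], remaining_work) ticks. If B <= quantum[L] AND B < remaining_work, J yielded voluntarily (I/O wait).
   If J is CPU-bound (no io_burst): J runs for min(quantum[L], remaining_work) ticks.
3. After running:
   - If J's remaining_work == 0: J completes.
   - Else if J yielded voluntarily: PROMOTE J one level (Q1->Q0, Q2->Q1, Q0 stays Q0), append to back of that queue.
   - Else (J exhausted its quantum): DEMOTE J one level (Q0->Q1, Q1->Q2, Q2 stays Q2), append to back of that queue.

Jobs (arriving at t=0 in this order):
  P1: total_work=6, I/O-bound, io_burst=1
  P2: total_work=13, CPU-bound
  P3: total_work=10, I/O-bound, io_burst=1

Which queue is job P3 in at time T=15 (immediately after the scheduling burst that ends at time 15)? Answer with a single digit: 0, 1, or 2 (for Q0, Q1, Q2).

t=0-1: P1@Q0 runs 1, rem=5, I/O yield, promote→Q0. Q0=[P2,P3,P1] Q1=[] Q2=[]
t=1-4: P2@Q0 runs 3, rem=10, quantum used, demote→Q1. Q0=[P3,P1] Q1=[P2] Q2=[]
t=4-5: P3@Q0 runs 1, rem=9, I/O yield, promote→Q0. Q0=[P1,P3] Q1=[P2] Q2=[]
t=5-6: P1@Q0 runs 1, rem=4, I/O yield, promote→Q0. Q0=[P3,P1] Q1=[P2] Q2=[]
t=6-7: P3@Q0 runs 1, rem=8, I/O yield, promote→Q0. Q0=[P1,P3] Q1=[P2] Q2=[]
t=7-8: P1@Q0 runs 1, rem=3, I/O yield, promote→Q0. Q0=[P3,P1] Q1=[P2] Q2=[]
t=8-9: P3@Q0 runs 1, rem=7, I/O yield, promote→Q0. Q0=[P1,P3] Q1=[P2] Q2=[]
t=9-10: P1@Q0 runs 1, rem=2, I/O yield, promote→Q0. Q0=[P3,P1] Q1=[P2] Q2=[]
t=10-11: P3@Q0 runs 1, rem=6, I/O yield, promote→Q0. Q0=[P1,P3] Q1=[P2] Q2=[]
t=11-12: P1@Q0 runs 1, rem=1, I/O yield, promote→Q0. Q0=[P3,P1] Q1=[P2] Q2=[]
t=12-13: P3@Q0 runs 1, rem=5, I/O yield, promote→Q0. Q0=[P1,P3] Q1=[P2] Q2=[]
t=13-14: P1@Q0 runs 1, rem=0, completes. Q0=[P3] Q1=[P2] Q2=[]
t=14-15: P3@Q0 runs 1, rem=4, I/O yield, promote→Q0. Q0=[P3] Q1=[P2] Q2=[]
t=15-16: P3@Q0 runs 1, rem=3, I/O yield, promote→Q0. Q0=[P3] Q1=[P2] Q2=[]
t=16-17: P3@Q0 runs 1, rem=2, I/O yield, promote→Q0. Q0=[P3] Q1=[P2] Q2=[]
t=17-18: P3@Q0 runs 1, rem=1, I/O yield, promote→Q0. Q0=[P3] Q1=[P2] Q2=[]
t=18-19: P3@Q0 runs 1, rem=0, completes. Q0=[] Q1=[P2] Q2=[]
t=19-23: P2@Q1 runs 4, rem=6, quantum used, demote→Q2. Q0=[] Q1=[] Q2=[P2]
t=23-29: P2@Q2 runs 6, rem=0, completes. Q0=[] Q1=[] Q2=[]

Answer: 0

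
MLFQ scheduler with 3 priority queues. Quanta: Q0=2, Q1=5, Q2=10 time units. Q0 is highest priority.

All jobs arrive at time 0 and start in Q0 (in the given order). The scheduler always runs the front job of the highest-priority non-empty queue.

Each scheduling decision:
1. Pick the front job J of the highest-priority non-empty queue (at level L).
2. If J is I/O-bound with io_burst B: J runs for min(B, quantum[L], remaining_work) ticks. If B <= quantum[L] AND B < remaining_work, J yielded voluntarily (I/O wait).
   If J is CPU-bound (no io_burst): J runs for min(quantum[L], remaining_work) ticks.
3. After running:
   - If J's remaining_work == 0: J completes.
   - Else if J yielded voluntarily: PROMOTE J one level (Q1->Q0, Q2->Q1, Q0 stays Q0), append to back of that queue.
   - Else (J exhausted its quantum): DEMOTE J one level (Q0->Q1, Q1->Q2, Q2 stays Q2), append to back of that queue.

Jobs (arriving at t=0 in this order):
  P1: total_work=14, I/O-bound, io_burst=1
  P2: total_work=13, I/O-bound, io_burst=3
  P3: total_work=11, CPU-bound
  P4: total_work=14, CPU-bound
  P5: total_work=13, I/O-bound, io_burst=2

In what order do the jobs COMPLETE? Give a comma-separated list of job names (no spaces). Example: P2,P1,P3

Answer: P5,P1,P2,P3,P4

Derivation:
t=0-1: P1@Q0 runs 1, rem=13, I/O yield, promote→Q0. Q0=[P2,P3,P4,P5,P1] Q1=[] Q2=[]
t=1-3: P2@Q0 runs 2, rem=11, quantum used, demote→Q1. Q0=[P3,P4,P5,P1] Q1=[P2] Q2=[]
t=3-5: P3@Q0 runs 2, rem=9, quantum used, demote→Q1. Q0=[P4,P5,P1] Q1=[P2,P3] Q2=[]
t=5-7: P4@Q0 runs 2, rem=12, quantum used, demote→Q1. Q0=[P5,P1] Q1=[P2,P3,P4] Q2=[]
t=7-9: P5@Q0 runs 2, rem=11, I/O yield, promote→Q0. Q0=[P1,P5] Q1=[P2,P3,P4] Q2=[]
t=9-10: P1@Q0 runs 1, rem=12, I/O yield, promote→Q0. Q0=[P5,P1] Q1=[P2,P3,P4] Q2=[]
t=10-12: P5@Q0 runs 2, rem=9, I/O yield, promote→Q0. Q0=[P1,P5] Q1=[P2,P3,P4] Q2=[]
t=12-13: P1@Q0 runs 1, rem=11, I/O yield, promote→Q0. Q0=[P5,P1] Q1=[P2,P3,P4] Q2=[]
t=13-15: P5@Q0 runs 2, rem=7, I/O yield, promote→Q0. Q0=[P1,P5] Q1=[P2,P3,P4] Q2=[]
t=15-16: P1@Q0 runs 1, rem=10, I/O yield, promote→Q0. Q0=[P5,P1] Q1=[P2,P3,P4] Q2=[]
t=16-18: P5@Q0 runs 2, rem=5, I/O yield, promote→Q0. Q0=[P1,P5] Q1=[P2,P3,P4] Q2=[]
t=18-19: P1@Q0 runs 1, rem=9, I/O yield, promote→Q0. Q0=[P5,P1] Q1=[P2,P3,P4] Q2=[]
t=19-21: P5@Q0 runs 2, rem=3, I/O yield, promote→Q0. Q0=[P1,P5] Q1=[P2,P3,P4] Q2=[]
t=21-22: P1@Q0 runs 1, rem=8, I/O yield, promote→Q0. Q0=[P5,P1] Q1=[P2,P3,P4] Q2=[]
t=22-24: P5@Q0 runs 2, rem=1, I/O yield, promote→Q0. Q0=[P1,P5] Q1=[P2,P3,P4] Q2=[]
t=24-25: P1@Q0 runs 1, rem=7, I/O yield, promote→Q0. Q0=[P5,P1] Q1=[P2,P3,P4] Q2=[]
t=25-26: P5@Q0 runs 1, rem=0, completes. Q0=[P1] Q1=[P2,P3,P4] Q2=[]
t=26-27: P1@Q0 runs 1, rem=6, I/O yield, promote→Q0. Q0=[P1] Q1=[P2,P3,P4] Q2=[]
t=27-28: P1@Q0 runs 1, rem=5, I/O yield, promote→Q0. Q0=[P1] Q1=[P2,P3,P4] Q2=[]
t=28-29: P1@Q0 runs 1, rem=4, I/O yield, promote→Q0. Q0=[P1] Q1=[P2,P3,P4] Q2=[]
t=29-30: P1@Q0 runs 1, rem=3, I/O yield, promote→Q0. Q0=[P1] Q1=[P2,P3,P4] Q2=[]
t=30-31: P1@Q0 runs 1, rem=2, I/O yield, promote→Q0. Q0=[P1] Q1=[P2,P3,P4] Q2=[]
t=31-32: P1@Q0 runs 1, rem=1, I/O yield, promote→Q0. Q0=[P1] Q1=[P2,P3,P4] Q2=[]
t=32-33: P1@Q0 runs 1, rem=0, completes. Q0=[] Q1=[P2,P3,P4] Q2=[]
t=33-36: P2@Q1 runs 3, rem=8, I/O yield, promote→Q0. Q0=[P2] Q1=[P3,P4] Q2=[]
t=36-38: P2@Q0 runs 2, rem=6, quantum used, demote→Q1. Q0=[] Q1=[P3,P4,P2] Q2=[]
t=38-43: P3@Q1 runs 5, rem=4, quantum used, demote→Q2. Q0=[] Q1=[P4,P2] Q2=[P3]
t=43-48: P4@Q1 runs 5, rem=7, quantum used, demote→Q2. Q0=[] Q1=[P2] Q2=[P3,P4]
t=48-51: P2@Q1 runs 3, rem=3, I/O yield, promote→Q0. Q0=[P2] Q1=[] Q2=[P3,P4]
t=51-53: P2@Q0 runs 2, rem=1, quantum used, demote→Q1. Q0=[] Q1=[P2] Q2=[P3,P4]
t=53-54: P2@Q1 runs 1, rem=0, completes. Q0=[] Q1=[] Q2=[P3,P4]
t=54-58: P3@Q2 runs 4, rem=0, completes. Q0=[] Q1=[] Q2=[P4]
t=58-65: P4@Q2 runs 7, rem=0, completes. Q0=[] Q1=[] Q2=[]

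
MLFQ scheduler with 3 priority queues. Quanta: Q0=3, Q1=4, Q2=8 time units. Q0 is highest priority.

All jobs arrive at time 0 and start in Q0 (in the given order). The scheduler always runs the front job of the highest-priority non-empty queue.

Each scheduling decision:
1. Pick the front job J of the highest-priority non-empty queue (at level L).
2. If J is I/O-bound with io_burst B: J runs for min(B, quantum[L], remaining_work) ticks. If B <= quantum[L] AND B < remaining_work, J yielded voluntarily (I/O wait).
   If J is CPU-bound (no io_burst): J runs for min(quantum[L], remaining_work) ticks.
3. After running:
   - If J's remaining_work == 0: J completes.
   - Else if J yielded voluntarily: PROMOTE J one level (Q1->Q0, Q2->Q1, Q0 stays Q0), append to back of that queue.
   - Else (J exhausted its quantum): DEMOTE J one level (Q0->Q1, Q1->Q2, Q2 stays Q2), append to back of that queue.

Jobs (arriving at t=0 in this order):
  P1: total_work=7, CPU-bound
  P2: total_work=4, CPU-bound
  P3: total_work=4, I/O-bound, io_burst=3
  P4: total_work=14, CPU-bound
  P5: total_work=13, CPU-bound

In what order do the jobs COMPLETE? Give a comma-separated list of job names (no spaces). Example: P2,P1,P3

Answer: P3,P1,P2,P4,P5

Derivation:
t=0-3: P1@Q0 runs 3, rem=4, quantum used, demote→Q1. Q0=[P2,P3,P4,P5] Q1=[P1] Q2=[]
t=3-6: P2@Q0 runs 3, rem=1, quantum used, demote→Q1. Q0=[P3,P4,P5] Q1=[P1,P2] Q2=[]
t=6-9: P3@Q0 runs 3, rem=1, I/O yield, promote→Q0. Q0=[P4,P5,P3] Q1=[P1,P2] Q2=[]
t=9-12: P4@Q0 runs 3, rem=11, quantum used, demote→Q1. Q0=[P5,P3] Q1=[P1,P2,P4] Q2=[]
t=12-15: P5@Q0 runs 3, rem=10, quantum used, demote→Q1. Q0=[P3] Q1=[P1,P2,P4,P5] Q2=[]
t=15-16: P3@Q0 runs 1, rem=0, completes. Q0=[] Q1=[P1,P2,P4,P5] Q2=[]
t=16-20: P1@Q1 runs 4, rem=0, completes. Q0=[] Q1=[P2,P4,P5] Q2=[]
t=20-21: P2@Q1 runs 1, rem=0, completes. Q0=[] Q1=[P4,P5] Q2=[]
t=21-25: P4@Q1 runs 4, rem=7, quantum used, demote→Q2. Q0=[] Q1=[P5] Q2=[P4]
t=25-29: P5@Q1 runs 4, rem=6, quantum used, demote→Q2. Q0=[] Q1=[] Q2=[P4,P5]
t=29-36: P4@Q2 runs 7, rem=0, completes. Q0=[] Q1=[] Q2=[P5]
t=36-42: P5@Q2 runs 6, rem=0, completes. Q0=[] Q1=[] Q2=[]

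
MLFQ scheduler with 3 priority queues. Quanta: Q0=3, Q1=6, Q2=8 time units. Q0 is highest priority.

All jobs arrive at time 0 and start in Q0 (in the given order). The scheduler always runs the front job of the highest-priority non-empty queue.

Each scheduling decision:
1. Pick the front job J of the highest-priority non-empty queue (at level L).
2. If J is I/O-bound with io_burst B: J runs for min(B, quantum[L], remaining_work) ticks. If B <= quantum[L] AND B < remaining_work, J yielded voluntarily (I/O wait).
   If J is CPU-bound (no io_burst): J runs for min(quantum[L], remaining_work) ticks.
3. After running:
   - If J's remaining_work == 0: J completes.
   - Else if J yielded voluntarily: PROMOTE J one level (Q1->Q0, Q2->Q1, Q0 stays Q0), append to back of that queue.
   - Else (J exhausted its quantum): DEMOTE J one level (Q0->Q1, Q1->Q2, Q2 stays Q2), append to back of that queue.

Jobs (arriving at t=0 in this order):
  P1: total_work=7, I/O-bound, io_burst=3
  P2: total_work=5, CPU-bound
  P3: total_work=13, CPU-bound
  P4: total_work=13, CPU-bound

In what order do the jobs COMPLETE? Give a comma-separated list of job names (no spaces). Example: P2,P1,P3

t=0-3: P1@Q0 runs 3, rem=4, I/O yield, promote→Q0. Q0=[P2,P3,P4,P1] Q1=[] Q2=[]
t=3-6: P2@Q0 runs 3, rem=2, quantum used, demote→Q1. Q0=[P3,P4,P1] Q1=[P2] Q2=[]
t=6-9: P3@Q0 runs 3, rem=10, quantum used, demote→Q1. Q0=[P4,P1] Q1=[P2,P3] Q2=[]
t=9-12: P4@Q0 runs 3, rem=10, quantum used, demote→Q1. Q0=[P1] Q1=[P2,P3,P4] Q2=[]
t=12-15: P1@Q0 runs 3, rem=1, I/O yield, promote→Q0. Q0=[P1] Q1=[P2,P3,P4] Q2=[]
t=15-16: P1@Q0 runs 1, rem=0, completes. Q0=[] Q1=[P2,P3,P4] Q2=[]
t=16-18: P2@Q1 runs 2, rem=0, completes. Q0=[] Q1=[P3,P4] Q2=[]
t=18-24: P3@Q1 runs 6, rem=4, quantum used, demote→Q2. Q0=[] Q1=[P4] Q2=[P3]
t=24-30: P4@Q1 runs 6, rem=4, quantum used, demote→Q2. Q0=[] Q1=[] Q2=[P3,P4]
t=30-34: P3@Q2 runs 4, rem=0, completes. Q0=[] Q1=[] Q2=[P4]
t=34-38: P4@Q2 runs 4, rem=0, completes. Q0=[] Q1=[] Q2=[]

Answer: P1,P2,P3,P4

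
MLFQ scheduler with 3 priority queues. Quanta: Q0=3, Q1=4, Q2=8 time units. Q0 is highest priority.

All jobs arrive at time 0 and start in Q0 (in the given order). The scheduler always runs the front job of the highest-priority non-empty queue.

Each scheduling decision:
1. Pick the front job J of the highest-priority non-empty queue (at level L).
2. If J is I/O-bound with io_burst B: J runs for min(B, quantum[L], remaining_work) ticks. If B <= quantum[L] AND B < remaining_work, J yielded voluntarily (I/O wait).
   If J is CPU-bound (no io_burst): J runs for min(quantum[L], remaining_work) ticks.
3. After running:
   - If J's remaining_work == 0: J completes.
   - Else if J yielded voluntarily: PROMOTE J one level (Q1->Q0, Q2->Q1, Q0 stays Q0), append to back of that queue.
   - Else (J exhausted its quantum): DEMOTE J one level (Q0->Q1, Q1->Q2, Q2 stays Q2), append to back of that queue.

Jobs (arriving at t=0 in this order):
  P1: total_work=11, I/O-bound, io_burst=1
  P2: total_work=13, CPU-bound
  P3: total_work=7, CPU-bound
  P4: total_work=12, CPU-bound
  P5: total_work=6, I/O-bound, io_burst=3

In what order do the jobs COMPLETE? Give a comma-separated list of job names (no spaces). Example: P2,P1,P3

t=0-1: P1@Q0 runs 1, rem=10, I/O yield, promote→Q0. Q0=[P2,P3,P4,P5,P1] Q1=[] Q2=[]
t=1-4: P2@Q0 runs 3, rem=10, quantum used, demote→Q1. Q0=[P3,P4,P5,P1] Q1=[P2] Q2=[]
t=4-7: P3@Q0 runs 3, rem=4, quantum used, demote→Q1. Q0=[P4,P5,P1] Q1=[P2,P3] Q2=[]
t=7-10: P4@Q0 runs 3, rem=9, quantum used, demote→Q1. Q0=[P5,P1] Q1=[P2,P3,P4] Q2=[]
t=10-13: P5@Q0 runs 3, rem=3, I/O yield, promote→Q0. Q0=[P1,P5] Q1=[P2,P3,P4] Q2=[]
t=13-14: P1@Q0 runs 1, rem=9, I/O yield, promote→Q0. Q0=[P5,P1] Q1=[P2,P3,P4] Q2=[]
t=14-17: P5@Q0 runs 3, rem=0, completes. Q0=[P1] Q1=[P2,P3,P4] Q2=[]
t=17-18: P1@Q0 runs 1, rem=8, I/O yield, promote→Q0. Q0=[P1] Q1=[P2,P3,P4] Q2=[]
t=18-19: P1@Q0 runs 1, rem=7, I/O yield, promote→Q0. Q0=[P1] Q1=[P2,P3,P4] Q2=[]
t=19-20: P1@Q0 runs 1, rem=6, I/O yield, promote→Q0. Q0=[P1] Q1=[P2,P3,P4] Q2=[]
t=20-21: P1@Q0 runs 1, rem=5, I/O yield, promote→Q0. Q0=[P1] Q1=[P2,P3,P4] Q2=[]
t=21-22: P1@Q0 runs 1, rem=4, I/O yield, promote→Q0. Q0=[P1] Q1=[P2,P3,P4] Q2=[]
t=22-23: P1@Q0 runs 1, rem=3, I/O yield, promote→Q0. Q0=[P1] Q1=[P2,P3,P4] Q2=[]
t=23-24: P1@Q0 runs 1, rem=2, I/O yield, promote→Q0. Q0=[P1] Q1=[P2,P3,P4] Q2=[]
t=24-25: P1@Q0 runs 1, rem=1, I/O yield, promote→Q0. Q0=[P1] Q1=[P2,P3,P4] Q2=[]
t=25-26: P1@Q0 runs 1, rem=0, completes. Q0=[] Q1=[P2,P3,P4] Q2=[]
t=26-30: P2@Q1 runs 4, rem=6, quantum used, demote→Q2. Q0=[] Q1=[P3,P4] Q2=[P2]
t=30-34: P3@Q1 runs 4, rem=0, completes. Q0=[] Q1=[P4] Q2=[P2]
t=34-38: P4@Q1 runs 4, rem=5, quantum used, demote→Q2. Q0=[] Q1=[] Q2=[P2,P4]
t=38-44: P2@Q2 runs 6, rem=0, completes. Q0=[] Q1=[] Q2=[P4]
t=44-49: P4@Q2 runs 5, rem=0, completes. Q0=[] Q1=[] Q2=[]

Answer: P5,P1,P3,P2,P4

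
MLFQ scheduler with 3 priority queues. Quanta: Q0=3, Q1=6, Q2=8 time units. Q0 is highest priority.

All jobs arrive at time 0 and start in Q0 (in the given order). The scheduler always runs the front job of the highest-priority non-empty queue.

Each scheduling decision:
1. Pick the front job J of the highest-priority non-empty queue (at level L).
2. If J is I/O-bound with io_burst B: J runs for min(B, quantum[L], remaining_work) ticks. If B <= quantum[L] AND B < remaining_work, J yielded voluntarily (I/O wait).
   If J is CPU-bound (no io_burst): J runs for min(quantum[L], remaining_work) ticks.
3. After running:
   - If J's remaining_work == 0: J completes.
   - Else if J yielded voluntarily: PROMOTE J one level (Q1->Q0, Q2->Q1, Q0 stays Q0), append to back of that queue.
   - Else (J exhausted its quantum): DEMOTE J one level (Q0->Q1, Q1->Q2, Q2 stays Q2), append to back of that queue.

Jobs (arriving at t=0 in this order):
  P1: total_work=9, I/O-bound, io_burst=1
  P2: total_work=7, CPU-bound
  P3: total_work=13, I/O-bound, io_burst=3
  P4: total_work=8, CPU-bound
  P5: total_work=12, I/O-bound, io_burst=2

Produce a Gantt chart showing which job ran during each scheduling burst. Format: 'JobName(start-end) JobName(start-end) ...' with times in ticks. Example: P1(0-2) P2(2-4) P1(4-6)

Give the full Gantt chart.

Answer: P1(0-1) P2(1-4) P3(4-7) P4(7-10) P5(10-12) P1(12-13) P3(13-16) P5(16-18) P1(18-19) P3(19-22) P5(22-24) P1(24-25) P3(25-28) P5(28-30) P1(30-31) P3(31-32) P5(32-34) P1(34-35) P5(35-37) P1(37-38) P1(38-39) P1(39-40) P2(40-44) P4(44-49)

Derivation:
t=0-1: P1@Q0 runs 1, rem=8, I/O yield, promote→Q0. Q0=[P2,P3,P4,P5,P1] Q1=[] Q2=[]
t=1-4: P2@Q0 runs 3, rem=4, quantum used, demote→Q1. Q0=[P3,P4,P5,P1] Q1=[P2] Q2=[]
t=4-7: P3@Q0 runs 3, rem=10, I/O yield, promote→Q0. Q0=[P4,P5,P1,P3] Q1=[P2] Q2=[]
t=7-10: P4@Q0 runs 3, rem=5, quantum used, demote→Q1. Q0=[P5,P1,P3] Q1=[P2,P4] Q2=[]
t=10-12: P5@Q0 runs 2, rem=10, I/O yield, promote→Q0. Q0=[P1,P3,P5] Q1=[P2,P4] Q2=[]
t=12-13: P1@Q0 runs 1, rem=7, I/O yield, promote→Q0. Q0=[P3,P5,P1] Q1=[P2,P4] Q2=[]
t=13-16: P3@Q0 runs 3, rem=7, I/O yield, promote→Q0. Q0=[P5,P1,P3] Q1=[P2,P4] Q2=[]
t=16-18: P5@Q0 runs 2, rem=8, I/O yield, promote→Q0. Q0=[P1,P3,P5] Q1=[P2,P4] Q2=[]
t=18-19: P1@Q0 runs 1, rem=6, I/O yield, promote→Q0. Q0=[P3,P5,P1] Q1=[P2,P4] Q2=[]
t=19-22: P3@Q0 runs 3, rem=4, I/O yield, promote→Q0. Q0=[P5,P1,P3] Q1=[P2,P4] Q2=[]
t=22-24: P5@Q0 runs 2, rem=6, I/O yield, promote→Q0. Q0=[P1,P3,P5] Q1=[P2,P4] Q2=[]
t=24-25: P1@Q0 runs 1, rem=5, I/O yield, promote→Q0. Q0=[P3,P5,P1] Q1=[P2,P4] Q2=[]
t=25-28: P3@Q0 runs 3, rem=1, I/O yield, promote→Q0. Q0=[P5,P1,P3] Q1=[P2,P4] Q2=[]
t=28-30: P5@Q0 runs 2, rem=4, I/O yield, promote→Q0. Q0=[P1,P3,P5] Q1=[P2,P4] Q2=[]
t=30-31: P1@Q0 runs 1, rem=4, I/O yield, promote→Q0. Q0=[P3,P5,P1] Q1=[P2,P4] Q2=[]
t=31-32: P3@Q0 runs 1, rem=0, completes. Q0=[P5,P1] Q1=[P2,P4] Q2=[]
t=32-34: P5@Q0 runs 2, rem=2, I/O yield, promote→Q0. Q0=[P1,P5] Q1=[P2,P4] Q2=[]
t=34-35: P1@Q0 runs 1, rem=3, I/O yield, promote→Q0. Q0=[P5,P1] Q1=[P2,P4] Q2=[]
t=35-37: P5@Q0 runs 2, rem=0, completes. Q0=[P1] Q1=[P2,P4] Q2=[]
t=37-38: P1@Q0 runs 1, rem=2, I/O yield, promote→Q0. Q0=[P1] Q1=[P2,P4] Q2=[]
t=38-39: P1@Q0 runs 1, rem=1, I/O yield, promote→Q0. Q0=[P1] Q1=[P2,P4] Q2=[]
t=39-40: P1@Q0 runs 1, rem=0, completes. Q0=[] Q1=[P2,P4] Q2=[]
t=40-44: P2@Q1 runs 4, rem=0, completes. Q0=[] Q1=[P4] Q2=[]
t=44-49: P4@Q1 runs 5, rem=0, completes. Q0=[] Q1=[] Q2=[]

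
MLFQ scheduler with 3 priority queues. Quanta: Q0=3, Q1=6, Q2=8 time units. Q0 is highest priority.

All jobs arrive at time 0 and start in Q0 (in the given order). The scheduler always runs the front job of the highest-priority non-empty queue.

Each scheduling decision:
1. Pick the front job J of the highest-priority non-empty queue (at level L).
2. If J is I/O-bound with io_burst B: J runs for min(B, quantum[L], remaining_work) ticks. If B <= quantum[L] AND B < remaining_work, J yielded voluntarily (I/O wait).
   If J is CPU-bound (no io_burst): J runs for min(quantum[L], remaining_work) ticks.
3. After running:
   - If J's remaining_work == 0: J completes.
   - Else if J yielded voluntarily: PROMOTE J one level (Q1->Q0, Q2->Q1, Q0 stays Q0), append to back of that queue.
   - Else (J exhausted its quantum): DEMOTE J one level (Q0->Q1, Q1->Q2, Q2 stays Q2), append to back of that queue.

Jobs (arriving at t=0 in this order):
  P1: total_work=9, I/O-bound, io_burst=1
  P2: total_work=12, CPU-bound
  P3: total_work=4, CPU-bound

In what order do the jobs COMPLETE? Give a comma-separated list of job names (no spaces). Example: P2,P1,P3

Answer: P1,P3,P2

Derivation:
t=0-1: P1@Q0 runs 1, rem=8, I/O yield, promote→Q0. Q0=[P2,P3,P1] Q1=[] Q2=[]
t=1-4: P2@Q0 runs 3, rem=9, quantum used, demote→Q1. Q0=[P3,P1] Q1=[P2] Q2=[]
t=4-7: P3@Q0 runs 3, rem=1, quantum used, demote→Q1. Q0=[P1] Q1=[P2,P3] Q2=[]
t=7-8: P1@Q0 runs 1, rem=7, I/O yield, promote→Q0. Q0=[P1] Q1=[P2,P3] Q2=[]
t=8-9: P1@Q0 runs 1, rem=6, I/O yield, promote→Q0. Q0=[P1] Q1=[P2,P3] Q2=[]
t=9-10: P1@Q0 runs 1, rem=5, I/O yield, promote→Q0. Q0=[P1] Q1=[P2,P3] Q2=[]
t=10-11: P1@Q0 runs 1, rem=4, I/O yield, promote→Q0. Q0=[P1] Q1=[P2,P3] Q2=[]
t=11-12: P1@Q0 runs 1, rem=3, I/O yield, promote→Q0. Q0=[P1] Q1=[P2,P3] Q2=[]
t=12-13: P1@Q0 runs 1, rem=2, I/O yield, promote→Q0. Q0=[P1] Q1=[P2,P3] Q2=[]
t=13-14: P1@Q0 runs 1, rem=1, I/O yield, promote→Q0. Q0=[P1] Q1=[P2,P3] Q2=[]
t=14-15: P1@Q0 runs 1, rem=0, completes. Q0=[] Q1=[P2,P3] Q2=[]
t=15-21: P2@Q1 runs 6, rem=3, quantum used, demote→Q2. Q0=[] Q1=[P3] Q2=[P2]
t=21-22: P3@Q1 runs 1, rem=0, completes. Q0=[] Q1=[] Q2=[P2]
t=22-25: P2@Q2 runs 3, rem=0, completes. Q0=[] Q1=[] Q2=[]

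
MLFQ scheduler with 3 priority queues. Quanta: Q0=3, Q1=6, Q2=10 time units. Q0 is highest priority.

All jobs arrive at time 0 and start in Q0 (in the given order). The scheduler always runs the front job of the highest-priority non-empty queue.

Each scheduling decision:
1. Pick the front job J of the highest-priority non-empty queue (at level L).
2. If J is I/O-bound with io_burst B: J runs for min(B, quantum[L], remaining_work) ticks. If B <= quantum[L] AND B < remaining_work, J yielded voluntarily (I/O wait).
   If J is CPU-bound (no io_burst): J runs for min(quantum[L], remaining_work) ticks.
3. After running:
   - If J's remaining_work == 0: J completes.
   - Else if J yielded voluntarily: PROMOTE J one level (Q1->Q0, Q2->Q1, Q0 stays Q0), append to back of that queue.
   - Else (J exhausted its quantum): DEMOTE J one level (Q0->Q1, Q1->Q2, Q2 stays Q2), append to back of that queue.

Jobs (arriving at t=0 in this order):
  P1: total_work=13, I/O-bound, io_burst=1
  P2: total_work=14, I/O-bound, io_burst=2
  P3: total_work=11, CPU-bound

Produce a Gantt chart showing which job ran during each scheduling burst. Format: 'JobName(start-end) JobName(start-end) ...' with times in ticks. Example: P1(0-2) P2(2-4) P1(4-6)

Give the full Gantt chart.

Answer: P1(0-1) P2(1-3) P3(3-6) P1(6-7) P2(7-9) P1(9-10) P2(10-12) P1(12-13) P2(13-15) P1(15-16) P2(16-18) P1(18-19) P2(19-21) P1(21-22) P2(22-24) P1(24-25) P1(25-26) P1(26-27) P1(27-28) P1(28-29) P1(29-30) P3(30-36) P3(36-38)

Derivation:
t=0-1: P1@Q0 runs 1, rem=12, I/O yield, promote→Q0. Q0=[P2,P3,P1] Q1=[] Q2=[]
t=1-3: P2@Q0 runs 2, rem=12, I/O yield, promote→Q0. Q0=[P3,P1,P2] Q1=[] Q2=[]
t=3-6: P3@Q0 runs 3, rem=8, quantum used, demote→Q1. Q0=[P1,P2] Q1=[P3] Q2=[]
t=6-7: P1@Q0 runs 1, rem=11, I/O yield, promote→Q0. Q0=[P2,P1] Q1=[P3] Q2=[]
t=7-9: P2@Q0 runs 2, rem=10, I/O yield, promote→Q0. Q0=[P1,P2] Q1=[P3] Q2=[]
t=9-10: P1@Q0 runs 1, rem=10, I/O yield, promote→Q0. Q0=[P2,P1] Q1=[P3] Q2=[]
t=10-12: P2@Q0 runs 2, rem=8, I/O yield, promote→Q0. Q0=[P1,P2] Q1=[P3] Q2=[]
t=12-13: P1@Q0 runs 1, rem=9, I/O yield, promote→Q0. Q0=[P2,P1] Q1=[P3] Q2=[]
t=13-15: P2@Q0 runs 2, rem=6, I/O yield, promote→Q0. Q0=[P1,P2] Q1=[P3] Q2=[]
t=15-16: P1@Q0 runs 1, rem=8, I/O yield, promote→Q0. Q0=[P2,P1] Q1=[P3] Q2=[]
t=16-18: P2@Q0 runs 2, rem=4, I/O yield, promote→Q0. Q0=[P1,P2] Q1=[P3] Q2=[]
t=18-19: P1@Q0 runs 1, rem=7, I/O yield, promote→Q0. Q0=[P2,P1] Q1=[P3] Q2=[]
t=19-21: P2@Q0 runs 2, rem=2, I/O yield, promote→Q0. Q0=[P1,P2] Q1=[P3] Q2=[]
t=21-22: P1@Q0 runs 1, rem=6, I/O yield, promote→Q0. Q0=[P2,P1] Q1=[P3] Q2=[]
t=22-24: P2@Q0 runs 2, rem=0, completes. Q0=[P1] Q1=[P3] Q2=[]
t=24-25: P1@Q0 runs 1, rem=5, I/O yield, promote→Q0. Q0=[P1] Q1=[P3] Q2=[]
t=25-26: P1@Q0 runs 1, rem=4, I/O yield, promote→Q0. Q0=[P1] Q1=[P3] Q2=[]
t=26-27: P1@Q0 runs 1, rem=3, I/O yield, promote→Q0. Q0=[P1] Q1=[P3] Q2=[]
t=27-28: P1@Q0 runs 1, rem=2, I/O yield, promote→Q0. Q0=[P1] Q1=[P3] Q2=[]
t=28-29: P1@Q0 runs 1, rem=1, I/O yield, promote→Q0. Q0=[P1] Q1=[P3] Q2=[]
t=29-30: P1@Q0 runs 1, rem=0, completes. Q0=[] Q1=[P3] Q2=[]
t=30-36: P3@Q1 runs 6, rem=2, quantum used, demote→Q2. Q0=[] Q1=[] Q2=[P3]
t=36-38: P3@Q2 runs 2, rem=0, completes. Q0=[] Q1=[] Q2=[]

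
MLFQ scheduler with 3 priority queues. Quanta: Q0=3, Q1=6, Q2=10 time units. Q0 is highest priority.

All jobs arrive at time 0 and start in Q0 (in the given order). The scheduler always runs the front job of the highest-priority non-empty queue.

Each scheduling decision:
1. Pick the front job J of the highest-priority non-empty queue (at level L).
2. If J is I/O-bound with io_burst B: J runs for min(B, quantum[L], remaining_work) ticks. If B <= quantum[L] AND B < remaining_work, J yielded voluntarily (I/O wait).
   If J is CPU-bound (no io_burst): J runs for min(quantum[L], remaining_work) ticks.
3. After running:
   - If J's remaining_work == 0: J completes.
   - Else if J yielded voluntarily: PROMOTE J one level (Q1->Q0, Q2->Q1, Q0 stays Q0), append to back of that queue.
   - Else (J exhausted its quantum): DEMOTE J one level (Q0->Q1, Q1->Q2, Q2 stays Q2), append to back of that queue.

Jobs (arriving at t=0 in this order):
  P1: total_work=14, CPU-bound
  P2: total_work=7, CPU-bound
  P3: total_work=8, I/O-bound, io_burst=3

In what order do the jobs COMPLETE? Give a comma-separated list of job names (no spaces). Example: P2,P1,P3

Answer: P3,P2,P1

Derivation:
t=0-3: P1@Q0 runs 3, rem=11, quantum used, demote→Q1. Q0=[P2,P3] Q1=[P1] Q2=[]
t=3-6: P2@Q0 runs 3, rem=4, quantum used, demote→Q1. Q0=[P3] Q1=[P1,P2] Q2=[]
t=6-9: P3@Q0 runs 3, rem=5, I/O yield, promote→Q0. Q0=[P3] Q1=[P1,P2] Q2=[]
t=9-12: P3@Q0 runs 3, rem=2, I/O yield, promote→Q0. Q0=[P3] Q1=[P1,P2] Q2=[]
t=12-14: P3@Q0 runs 2, rem=0, completes. Q0=[] Q1=[P1,P2] Q2=[]
t=14-20: P1@Q1 runs 6, rem=5, quantum used, demote→Q2. Q0=[] Q1=[P2] Q2=[P1]
t=20-24: P2@Q1 runs 4, rem=0, completes. Q0=[] Q1=[] Q2=[P1]
t=24-29: P1@Q2 runs 5, rem=0, completes. Q0=[] Q1=[] Q2=[]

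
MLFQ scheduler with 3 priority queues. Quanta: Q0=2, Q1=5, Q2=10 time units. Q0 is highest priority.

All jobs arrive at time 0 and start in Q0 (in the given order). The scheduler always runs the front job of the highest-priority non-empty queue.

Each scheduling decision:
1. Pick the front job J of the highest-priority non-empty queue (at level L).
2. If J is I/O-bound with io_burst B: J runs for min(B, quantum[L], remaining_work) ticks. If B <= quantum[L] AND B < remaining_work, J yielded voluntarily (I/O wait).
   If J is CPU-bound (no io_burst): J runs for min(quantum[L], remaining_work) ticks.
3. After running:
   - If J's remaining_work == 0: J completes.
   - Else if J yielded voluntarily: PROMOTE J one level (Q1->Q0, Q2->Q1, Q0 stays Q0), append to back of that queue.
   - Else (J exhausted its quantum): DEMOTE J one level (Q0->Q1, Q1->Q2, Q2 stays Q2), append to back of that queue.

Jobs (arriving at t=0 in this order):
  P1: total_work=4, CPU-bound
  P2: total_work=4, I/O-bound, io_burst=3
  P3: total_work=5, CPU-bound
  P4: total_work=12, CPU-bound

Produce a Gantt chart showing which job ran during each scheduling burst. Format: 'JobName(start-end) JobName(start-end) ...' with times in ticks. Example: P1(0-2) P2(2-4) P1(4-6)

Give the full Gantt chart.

Answer: P1(0-2) P2(2-4) P3(4-6) P4(6-8) P1(8-10) P2(10-12) P3(12-15) P4(15-20) P4(20-25)

Derivation:
t=0-2: P1@Q0 runs 2, rem=2, quantum used, demote→Q1. Q0=[P2,P3,P4] Q1=[P1] Q2=[]
t=2-4: P2@Q0 runs 2, rem=2, quantum used, demote→Q1. Q0=[P3,P4] Q1=[P1,P2] Q2=[]
t=4-6: P3@Q0 runs 2, rem=3, quantum used, demote→Q1. Q0=[P4] Q1=[P1,P2,P3] Q2=[]
t=6-8: P4@Q0 runs 2, rem=10, quantum used, demote→Q1. Q0=[] Q1=[P1,P2,P3,P4] Q2=[]
t=8-10: P1@Q1 runs 2, rem=0, completes. Q0=[] Q1=[P2,P3,P4] Q2=[]
t=10-12: P2@Q1 runs 2, rem=0, completes. Q0=[] Q1=[P3,P4] Q2=[]
t=12-15: P3@Q1 runs 3, rem=0, completes. Q0=[] Q1=[P4] Q2=[]
t=15-20: P4@Q1 runs 5, rem=5, quantum used, demote→Q2. Q0=[] Q1=[] Q2=[P4]
t=20-25: P4@Q2 runs 5, rem=0, completes. Q0=[] Q1=[] Q2=[]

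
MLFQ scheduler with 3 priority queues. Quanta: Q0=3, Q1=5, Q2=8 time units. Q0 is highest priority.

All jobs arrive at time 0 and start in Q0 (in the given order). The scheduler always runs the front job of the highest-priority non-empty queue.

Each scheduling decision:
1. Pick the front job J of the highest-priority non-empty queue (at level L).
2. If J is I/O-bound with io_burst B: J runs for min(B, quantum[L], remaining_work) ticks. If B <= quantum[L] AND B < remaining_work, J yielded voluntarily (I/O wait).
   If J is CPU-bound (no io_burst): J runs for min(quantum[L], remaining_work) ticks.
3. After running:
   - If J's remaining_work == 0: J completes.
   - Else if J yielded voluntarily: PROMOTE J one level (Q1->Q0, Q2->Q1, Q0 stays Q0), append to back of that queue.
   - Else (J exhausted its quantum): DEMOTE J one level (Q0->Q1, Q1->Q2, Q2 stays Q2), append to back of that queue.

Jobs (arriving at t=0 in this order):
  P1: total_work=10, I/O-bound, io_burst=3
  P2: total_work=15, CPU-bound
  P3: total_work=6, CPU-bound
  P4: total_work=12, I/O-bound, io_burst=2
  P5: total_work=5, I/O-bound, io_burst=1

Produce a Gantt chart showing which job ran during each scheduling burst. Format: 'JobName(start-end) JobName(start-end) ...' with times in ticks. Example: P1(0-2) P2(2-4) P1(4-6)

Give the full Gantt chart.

Answer: P1(0-3) P2(3-6) P3(6-9) P4(9-11) P5(11-12) P1(12-15) P4(15-17) P5(17-18) P1(18-21) P4(21-23) P5(23-24) P1(24-25) P4(25-27) P5(27-28) P4(28-30) P5(30-31) P4(31-33) P2(33-38) P3(38-41) P2(41-48)

Derivation:
t=0-3: P1@Q0 runs 3, rem=7, I/O yield, promote→Q0. Q0=[P2,P3,P4,P5,P1] Q1=[] Q2=[]
t=3-6: P2@Q0 runs 3, rem=12, quantum used, demote→Q1. Q0=[P3,P4,P5,P1] Q1=[P2] Q2=[]
t=6-9: P3@Q0 runs 3, rem=3, quantum used, demote→Q1. Q0=[P4,P5,P1] Q1=[P2,P3] Q2=[]
t=9-11: P4@Q0 runs 2, rem=10, I/O yield, promote→Q0. Q0=[P5,P1,P4] Q1=[P2,P3] Q2=[]
t=11-12: P5@Q0 runs 1, rem=4, I/O yield, promote→Q0. Q0=[P1,P4,P5] Q1=[P2,P3] Q2=[]
t=12-15: P1@Q0 runs 3, rem=4, I/O yield, promote→Q0. Q0=[P4,P5,P1] Q1=[P2,P3] Q2=[]
t=15-17: P4@Q0 runs 2, rem=8, I/O yield, promote→Q0. Q0=[P5,P1,P4] Q1=[P2,P3] Q2=[]
t=17-18: P5@Q0 runs 1, rem=3, I/O yield, promote→Q0. Q0=[P1,P4,P5] Q1=[P2,P3] Q2=[]
t=18-21: P1@Q0 runs 3, rem=1, I/O yield, promote→Q0. Q0=[P4,P5,P1] Q1=[P2,P3] Q2=[]
t=21-23: P4@Q0 runs 2, rem=6, I/O yield, promote→Q0. Q0=[P5,P1,P4] Q1=[P2,P3] Q2=[]
t=23-24: P5@Q0 runs 1, rem=2, I/O yield, promote→Q0. Q0=[P1,P4,P5] Q1=[P2,P3] Q2=[]
t=24-25: P1@Q0 runs 1, rem=0, completes. Q0=[P4,P5] Q1=[P2,P3] Q2=[]
t=25-27: P4@Q0 runs 2, rem=4, I/O yield, promote→Q0. Q0=[P5,P4] Q1=[P2,P3] Q2=[]
t=27-28: P5@Q0 runs 1, rem=1, I/O yield, promote→Q0. Q0=[P4,P5] Q1=[P2,P3] Q2=[]
t=28-30: P4@Q0 runs 2, rem=2, I/O yield, promote→Q0. Q0=[P5,P4] Q1=[P2,P3] Q2=[]
t=30-31: P5@Q0 runs 1, rem=0, completes. Q0=[P4] Q1=[P2,P3] Q2=[]
t=31-33: P4@Q0 runs 2, rem=0, completes. Q0=[] Q1=[P2,P3] Q2=[]
t=33-38: P2@Q1 runs 5, rem=7, quantum used, demote→Q2. Q0=[] Q1=[P3] Q2=[P2]
t=38-41: P3@Q1 runs 3, rem=0, completes. Q0=[] Q1=[] Q2=[P2]
t=41-48: P2@Q2 runs 7, rem=0, completes. Q0=[] Q1=[] Q2=[]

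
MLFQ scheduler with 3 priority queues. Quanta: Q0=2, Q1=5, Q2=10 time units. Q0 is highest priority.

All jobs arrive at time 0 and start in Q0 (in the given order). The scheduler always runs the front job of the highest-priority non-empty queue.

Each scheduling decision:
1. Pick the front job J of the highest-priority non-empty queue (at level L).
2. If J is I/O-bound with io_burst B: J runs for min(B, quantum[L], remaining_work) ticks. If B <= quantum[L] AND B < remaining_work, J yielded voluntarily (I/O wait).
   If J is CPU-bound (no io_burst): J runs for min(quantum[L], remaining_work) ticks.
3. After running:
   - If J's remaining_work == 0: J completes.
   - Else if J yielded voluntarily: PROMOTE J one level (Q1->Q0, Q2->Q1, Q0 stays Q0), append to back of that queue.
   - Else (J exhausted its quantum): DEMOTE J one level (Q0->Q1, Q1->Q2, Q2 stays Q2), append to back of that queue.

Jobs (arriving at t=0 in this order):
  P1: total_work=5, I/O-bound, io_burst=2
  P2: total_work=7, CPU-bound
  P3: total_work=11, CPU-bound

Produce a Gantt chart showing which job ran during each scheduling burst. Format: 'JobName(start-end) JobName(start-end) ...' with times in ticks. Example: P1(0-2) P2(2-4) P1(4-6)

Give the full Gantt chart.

Answer: P1(0-2) P2(2-4) P3(4-6) P1(6-8) P1(8-9) P2(9-14) P3(14-19) P3(19-23)

Derivation:
t=0-2: P1@Q0 runs 2, rem=3, I/O yield, promote→Q0. Q0=[P2,P3,P1] Q1=[] Q2=[]
t=2-4: P2@Q0 runs 2, rem=5, quantum used, demote→Q1. Q0=[P3,P1] Q1=[P2] Q2=[]
t=4-6: P3@Q0 runs 2, rem=9, quantum used, demote→Q1. Q0=[P1] Q1=[P2,P3] Q2=[]
t=6-8: P1@Q0 runs 2, rem=1, I/O yield, promote→Q0. Q0=[P1] Q1=[P2,P3] Q2=[]
t=8-9: P1@Q0 runs 1, rem=0, completes. Q0=[] Q1=[P2,P3] Q2=[]
t=9-14: P2@Q1 runs 5, rem=0, completes. Q0=[] Q1=[P3] Q2=[]
t=14-19: P3@Q1 runs 5, rem=4, quantum used, demote→Q2. Q0=[] Q1=[] Q2=[P3]
t=19-23: P3@Q2 runs 4, rem=0, completes. Q0=[] Q1=[] Q2=[]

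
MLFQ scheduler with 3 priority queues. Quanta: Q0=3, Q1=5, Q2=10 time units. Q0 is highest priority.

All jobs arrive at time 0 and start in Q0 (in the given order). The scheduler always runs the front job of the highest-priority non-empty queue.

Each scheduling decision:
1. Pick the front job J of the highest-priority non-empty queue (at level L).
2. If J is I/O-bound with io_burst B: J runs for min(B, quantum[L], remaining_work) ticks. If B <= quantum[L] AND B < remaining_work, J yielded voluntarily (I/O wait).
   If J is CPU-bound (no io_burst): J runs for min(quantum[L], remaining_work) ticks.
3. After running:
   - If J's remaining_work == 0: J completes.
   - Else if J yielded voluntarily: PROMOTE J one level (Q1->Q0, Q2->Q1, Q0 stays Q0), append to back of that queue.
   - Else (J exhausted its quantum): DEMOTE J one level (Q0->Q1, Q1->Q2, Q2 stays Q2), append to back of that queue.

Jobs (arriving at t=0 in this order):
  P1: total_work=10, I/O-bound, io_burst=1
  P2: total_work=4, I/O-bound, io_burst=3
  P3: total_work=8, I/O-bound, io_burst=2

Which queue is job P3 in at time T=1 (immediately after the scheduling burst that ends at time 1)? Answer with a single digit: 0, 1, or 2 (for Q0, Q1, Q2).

t=0-1: P1@Q0 runs 1, rem=9, I/O yield, promote→Q0. Q0=[P2,P3,P1] Q1=[] Q2=[]
t=1-4: P2@Q0 runs 3, rem=1, I/O yield, promote→Q0. Q0=[P3,P1,P2] Q1=[] Q2=[]
t=4-6: P3@Q0 runs 2, rem=6, I/O yield, promote→Q0. Q0=[P1,P2,P3] Q1=[] Q2=[]
t=6-7: P1@Q0 runs 1, rem=8, I/O yield, promote→Q0. Q0=[P2,P3,P1] Q1=[] Q2=[]
t=7-8: P2@Q0 runs 1, rem=0, completes. Q0=[P3,P1] Q1=[] Q2=[]
t=8-10: P3@Q0 runs 2, rem=4, I/O yield, promote→Q0. Q0=[P1,P3] Q1=[] Q2=[]
t=10-11: P1@Q0 runs 1, rem=7, I/O yield, promote→Q0. Q0=[P3,P1] Q1=[] Q2=[]
t=11-13: P3@Q0 runs 2, rem=2, I/O yield, promote→Q0. Q0=[P1,P3] Q1=[] Q2=[]
t=13-14: P1@Q0 runs 1, rem=6, I/O yield, promote→Q0. Q0=[P3,P1] Q1=[] Q2=[]
t=14-16: P3@Q0 runs 2, rem=0, completes. Q0=[P1] Q1=[] Q2=[]
t=16-17: P1@Q0 runs 1, rem=5, I/O yield, promote→Q0. Q0=[P1] Q1=[] Q2=[]
t=17-18: P1@Q0 runs 1, rem=4, I/O yield, promote→Q0. Q0=[P1] Q1=[] Q2=[]
t=18-19: P1@Q0 runs 1, rem=3, I/O yield, promote→Q0. Q0=[P1] Q1=[] Q2=[]
t=19-20: P1@Q0 runs 1, rem=2, I/O yield, promote→Q0. Q0=[P1] Q1=[] Q2=[]
t=20-21: P1@Q0 runs 1, rem=1, I/O yield, promote→Q0. Q0=[P1] Q1=[] Q2=[]
t=21-22: P1@Q0 runs 1, rem=0, completes. Q0=[] Q1=[] Q2=[]

Answer: 0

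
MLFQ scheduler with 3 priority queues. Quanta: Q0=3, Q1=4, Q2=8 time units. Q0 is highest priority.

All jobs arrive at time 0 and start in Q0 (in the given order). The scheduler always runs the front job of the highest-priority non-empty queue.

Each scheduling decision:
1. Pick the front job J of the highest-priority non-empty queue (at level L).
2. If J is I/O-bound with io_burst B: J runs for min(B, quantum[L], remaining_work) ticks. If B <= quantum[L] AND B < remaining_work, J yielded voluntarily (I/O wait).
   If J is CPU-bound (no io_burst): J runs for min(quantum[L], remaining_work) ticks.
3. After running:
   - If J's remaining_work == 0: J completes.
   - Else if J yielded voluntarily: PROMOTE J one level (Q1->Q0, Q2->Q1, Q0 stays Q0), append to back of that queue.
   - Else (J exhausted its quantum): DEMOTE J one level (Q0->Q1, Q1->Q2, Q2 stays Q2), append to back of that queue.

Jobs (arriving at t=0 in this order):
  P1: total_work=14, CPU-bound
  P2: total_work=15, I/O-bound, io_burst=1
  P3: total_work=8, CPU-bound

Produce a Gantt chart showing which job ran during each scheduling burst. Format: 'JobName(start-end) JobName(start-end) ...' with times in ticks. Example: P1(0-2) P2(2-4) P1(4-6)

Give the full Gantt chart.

Answer: P1(0-3) P2(3-4) P3(4-7) P2(7-8) P2(8-9) P2(9-10) P2(10-11) P2(11-12) P2(12-13) P2(13-14) P2(14-15) P2(15-16) P2(16-17) P2(17-18) P2(18-19) P2(19-20) P2(20-21) P1(21-25) P3(25-29) P1(29-36) P3(36-37)

Derivation:
t=0-3: P1@Q0 runs 3, rem=11, quantum used, demote→Q1. Q0=[P2,P3] Q1=[P1] Q2=[]
t=3-4: P2@Q0 runs 1, rem=14, I/O yield, promote→Q0. Q0=[P3,P2] Q1=[P1] Q2=[]
t=4-7: P3@Q0 runs 3, rem=5, quantum used, demote→Q1. Q0=[P2] Q1=[P1,P3] Q2=[]
t=7-8: P2@Q0 runs 1, rem=13, I/O yield, promote→Q0. Q0=[P2] Q1=[P1,P3] Q2=[]
t=8-9: P2@Q0 runs 1, rem=12, I/O yield, promote→Q0. Q0=[P2] Q1=[P1,P3] Q2=[]
t=9-10: P2@Q0 runs 1, rem=11, I/O yield, promote→Q0. Q0=[P2] Q1=[P1,P3] Q2=[]
t=10-11: P2@Q0 runs 1, rem=10, I/O yield, promote→Q0. Q0=[P2] Q1=[P1,P3] Q2=[]
t=11-12: P2@Q0 runs 1, rem=9, I/O yield, promote→Q0. Q0=[P2] Q1=[P1,P3] Q2=[]
t=12-13: P2@Q0 runs 1, rem=8, I/O yield, promote→Q0. Q0=[P2] Q1=[P1,P3] Q2=[]
t=13-14: P2@Q0 runs 1, rem=7, I/O yield, promote→Q0. Q0=[P2] Q1=[P1,P3] Q2=[]
t=14-15: P2@Q0 runs 1, rem=6, I/O yield, promote→Q0. Q0=[P2] Q1=[P1,P3] Q2=[]
t=15-16: P2@Q0 runs 1, rem=5, I/O yield, promote→Q0. Q0=[P2] Q1=[P1,P3] Q2=[]
t=16-17: P2@Q0 runs 1, rem=4, I/O yield, promote→Q0. Q0=[P2] Q1=[P1,P3] Q2=[]
t=17-18: P2@Q0 runs 1, rem=3, I/O yield, promote→Q0. Q0=[P2] Q1=[P1,P3] Q2=[]
t=18-19: P2@Q0 runs 1, rem=2, I/O yield, promote→Q0. Q0=[P2] Q1=[P1,P3] Q2=[]
t=19-20: P2@Q0 runs 1, rem=1, I/O yield, promote→Q0. Q0=[P2] Q1=[P1,P3] Q2=[]
t=20-21: P2@Q0 runs 1, rem=0, completes. Q0=[] Q1=[P1,P3] Q2=[]
t=21-25: P1@Q1 runs 4, rem=7, quantum used, demote→Q2. Q0=[] Q1=[P3] Q2=[P1]
t=25-29: P3@Q1 runs 4, rem=1, quantum used, demote→Q2. Q0=[] Q1=[] Q2=[P1,P3]
t=29-36: P1@Q2 runs 7, rem=0, completes. Q0=[] Q1=[] Q2=[P3]
t=36-37: P3@Q2 runs 1, rem=0, completes. Q0=[] Q1=[] Q2=[]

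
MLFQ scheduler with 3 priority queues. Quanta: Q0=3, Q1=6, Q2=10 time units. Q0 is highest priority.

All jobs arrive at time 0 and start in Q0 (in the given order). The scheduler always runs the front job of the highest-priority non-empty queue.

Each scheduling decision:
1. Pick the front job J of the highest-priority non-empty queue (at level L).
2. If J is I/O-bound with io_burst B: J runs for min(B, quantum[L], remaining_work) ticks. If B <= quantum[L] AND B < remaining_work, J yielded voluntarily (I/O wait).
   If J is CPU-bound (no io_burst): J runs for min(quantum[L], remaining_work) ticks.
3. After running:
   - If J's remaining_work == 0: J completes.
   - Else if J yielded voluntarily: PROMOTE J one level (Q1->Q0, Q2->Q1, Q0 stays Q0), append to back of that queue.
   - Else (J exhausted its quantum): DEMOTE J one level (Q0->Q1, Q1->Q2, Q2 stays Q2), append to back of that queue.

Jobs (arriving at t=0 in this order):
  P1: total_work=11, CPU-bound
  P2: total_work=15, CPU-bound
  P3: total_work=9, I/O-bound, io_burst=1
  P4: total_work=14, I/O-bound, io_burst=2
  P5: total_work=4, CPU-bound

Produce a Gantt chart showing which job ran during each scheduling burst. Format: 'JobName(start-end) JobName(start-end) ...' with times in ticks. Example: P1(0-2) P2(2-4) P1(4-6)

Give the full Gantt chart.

Answer: P1(0-3) P2(3-6) P3(6-7) P4(7-9) P5(9-12) P3(12-13) P4(13-15) P3(15-16) P4(16-18) P3(18-19) P4(19-21) P3(21-22) P4(22-24) P3(24-25) P4(25-27) P3(27-28) P4(28-30) P3(30-31) P3(31-32) P1(32-38) P2(38-44) P5(44-45) P1(45-47) P2(47-53)

Derivation:
t=0-3: P1@Q0 runs 3, rem=8, quantum used, demote→Q1. Q0=[P2,P3,P4,P5] Q1=[P1] Q2=[]
t=3-6: P2@Q0 runs 3, rem=12, quantum used, demote→Q1. Q0=[P3,P4,P5] Q1=[P1,P2] Q2=[]
t=6-7: P3@Q0 runs 1, rem=8, I/O yield, promote→Q0. Q0=[P4,P5,P3] Q1=[P1,P2] Q2=[]
t=7-9: P4@Q0 runs 2, rem=12, I/O yield, promote→Q0. Q0=[P5,P3,P4] Q1=[P1,P2] Q2=[]
t=9-12: P5@Q0 runs 3, rem=1, quantum used, demote→Q1. Q0=[P3,P4] Q1=[P1,P2,P5] Q2=[]
t=12-13: P3@Q0 runs 1, rem=7, I/O yield, promote→Q0. Q0=[P4,P3] Q1=[P1,P2,P5] Q2=[]
t=13-15: P4@Q0 runs 2, rem=10, I/O yield, promote→Q0. Q0=[P3,P4] Q1=[P1,P2,P5] Q2=[]
t=15-16: P3@Q0 runs 1, rem=6, I/O yield, promote→Q0. Q0=[P4,P3] Q1=[P1,P2,P5] Q2=[]
t=16-18: P4@Q0 runs 2, rem=8, I/O yield, promote→Q0. Q0=[P3,P4] Q1=[P1,P2,P5] Q2=[]
t=18-19: P3@Q0 runs 1, rem=5, I/O yield, promote→Q0. Q0=[P4,P3] Q1=[P1,P2,P5] Q2=[]
t=19-21: P4@Q0 runs 2, rem=6, I/O yield, promote→Q0. Q0=[P3,P4] Q1=[P1,P2,P5] Q2=[]
t=21-22: P3@Q0 runs 1, rem=4, I/O yield, promote→Q0. Q0=[P4,P3] Q1=[P1,P2,P5] Q2=[]
t=22-24: P4@Q0 runs 2, rem=4, I/O yield, promote→Q0. Q0=[P3,P4] Q1=[P1,P2,P5] Q2=[]
t=24-25: P3@Q0 runs 1, rem=3, I/O yield, promote→Q0. Q0=[P4,P3] Q1=[P1,P2,P5] Q2=[]
t=25-27: P4@Q0 runs 2, rem=2, I/O yield, promote→Q0. Q0=[P3,P4] Q1=[P1,P2,P5] Q2=[]
t=27-28: P3@Q0 runs 1, rem=2, I/O yield, promote→Q0. Q0=[P4,P3] Q1=[P1,P2,P5] Q2=[]
t=28-30: P4@Q0 runs 2, rem=0, completes. Q0=[P3] Q1=[P1,P2,P5] Q2=[]
t=30-31: P3@Q0 runs 1, rem=1, I/O yield, promote→Q0. Q0=[P3] Q1=[P1,P2,P5] Q2=[]
t=31-32: P3@Q0 runs 1, rem=0, completes. Q0=[] Q1=[P1,P2,P5] Q2=[]
t=32-38: P1@Q1 runs 6, rem=2, quantum used, demote→Q2. Q0=[] Q1=[P2,P5] Q2=[P1]
t=38-44: P2@Q1 runs 6, rem=6, quantum used, demote→Q2. Q0=[] Q1=[P5] Q2=[P1,P2]
t=44-45: P5@Q1 runs 1, rem=0, completes. Q0=[] Q1=[] Q2=[P1,P2]
t=45-47: P1@Q2 runs 2, rem=0, completes. Q0=[] Q1=[] Q2=[P2]
t=47-53: P2@Q2 runs 6, rem=0, completes. Q0=[] Q1=[] Q2=[]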